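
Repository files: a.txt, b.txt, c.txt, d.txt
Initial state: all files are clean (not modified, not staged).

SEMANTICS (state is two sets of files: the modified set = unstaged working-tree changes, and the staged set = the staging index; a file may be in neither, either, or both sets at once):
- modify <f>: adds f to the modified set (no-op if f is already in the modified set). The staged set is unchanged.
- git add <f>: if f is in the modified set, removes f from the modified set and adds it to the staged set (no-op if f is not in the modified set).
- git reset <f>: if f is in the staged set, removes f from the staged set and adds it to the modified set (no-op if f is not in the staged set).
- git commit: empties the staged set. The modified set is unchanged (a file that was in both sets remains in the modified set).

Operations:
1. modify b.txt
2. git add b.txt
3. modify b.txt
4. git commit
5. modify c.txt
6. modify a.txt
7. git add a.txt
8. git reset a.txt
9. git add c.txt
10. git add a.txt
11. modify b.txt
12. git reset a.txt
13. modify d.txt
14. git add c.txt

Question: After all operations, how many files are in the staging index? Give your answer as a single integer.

After op 1 (modify b.txt): modified={b.txt} staged={none}
After op 2 (git add b.txt): modified={none} staged={b.txt}
After op 3 (modify b.txt): modified={b.txt} staged={b.txt}
After op 4 (git commit): modified={b.txt} staged={none}
After op 5 (modify c.txt): modified={b.txt, c.txt} staged={none}
After op 6 (modify a.txt): modified={a.txt, b.txt, c.txt} staged={none}
After op 7 (git add a.txt): modified={b.txt, c.txt} staged={a.txt}
After op 8 (git reset a.txt): modified={a.txt, b.txt, c.txt} staged={none}
After op 9 (git add c.txt): modified={a.txt, b.txt} staged={c.txt}
After op 10 (git add a.txt): modified={b.txt} staged={a.txt, c.txt}
After op 11 (modify b.txt): modified={b.txt} staged={a.txt, c.txt}
After op 12 (git reset a.txt): modified={a.txt, b.txt} staged={c.txt}
After op 13 (modify d.txt): modified={a.txt, b.txt, d.txt} staged={c.txt}
After op 14 (git add c.txt): modified={a.txt, b.txt, d.txt} staged={c.txt}
Final staged set: {c.txt} -> count=1

Answer: 1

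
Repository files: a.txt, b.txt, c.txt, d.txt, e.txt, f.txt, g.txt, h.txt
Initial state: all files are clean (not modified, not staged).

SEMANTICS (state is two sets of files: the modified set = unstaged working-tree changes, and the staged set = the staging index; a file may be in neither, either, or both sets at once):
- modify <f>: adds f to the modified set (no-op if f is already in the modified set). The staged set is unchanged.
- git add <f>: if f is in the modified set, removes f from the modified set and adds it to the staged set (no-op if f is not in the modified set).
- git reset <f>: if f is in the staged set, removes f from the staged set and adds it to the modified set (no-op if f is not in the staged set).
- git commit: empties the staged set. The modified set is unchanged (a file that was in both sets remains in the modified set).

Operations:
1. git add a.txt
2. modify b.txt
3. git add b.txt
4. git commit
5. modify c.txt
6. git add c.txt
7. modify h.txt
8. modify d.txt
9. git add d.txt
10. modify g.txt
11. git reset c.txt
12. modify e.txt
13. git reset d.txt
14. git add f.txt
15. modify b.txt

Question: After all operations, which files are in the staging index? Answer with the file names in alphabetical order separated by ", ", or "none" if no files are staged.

Answer: none

Derivation:
After op 1 (git add a.txt): modified={none} staged={none}
After op 2 (modify b.txt): modified={b.txt} staged={none}
After op 3 (git add b.txt): modified={none} staged={b.txt}
After op 4 (git commit): modified={none} staged={none}
After op 5 (modify c.txt): modified={c.txt} staged={none}
After op 6 (git add c.txt): modified={none} staged={c.txt}
After op 7 (modify h.txt): modified={h.txt} staged={c.txt}
After op 8 (modify d.txt): modified={d.txt, h.txt} staged={c.txt}
After op 9 (git add d.txt): modified={h.txt} staged={c.txt, d.txt}
After op 10 (modify g.txt): modified={g.txt, h.txt} staged={c.txt, d.txt}
After op 11 (git reset c.txt): modified={c.txt, g.txt, h.txt} staged={d.txt}
After op 12 (modify e.txt): modified={c.txt, e.txt, g.txt, h.txt} staged={d.txt}
After op 13 (git reset d.txt): modified={c.txt, d.txt, e.txt, g.txt, h.txt} staged={none}
After op 14 (git add f.txt): modified={c.txt, d.txt, e.txt, g.txt, h.txt} staged={none}
After op 15 (modify b.txt): modified={b.txt, c.txt, d.txt, e.txt, g.txt, h.txt} staged={none}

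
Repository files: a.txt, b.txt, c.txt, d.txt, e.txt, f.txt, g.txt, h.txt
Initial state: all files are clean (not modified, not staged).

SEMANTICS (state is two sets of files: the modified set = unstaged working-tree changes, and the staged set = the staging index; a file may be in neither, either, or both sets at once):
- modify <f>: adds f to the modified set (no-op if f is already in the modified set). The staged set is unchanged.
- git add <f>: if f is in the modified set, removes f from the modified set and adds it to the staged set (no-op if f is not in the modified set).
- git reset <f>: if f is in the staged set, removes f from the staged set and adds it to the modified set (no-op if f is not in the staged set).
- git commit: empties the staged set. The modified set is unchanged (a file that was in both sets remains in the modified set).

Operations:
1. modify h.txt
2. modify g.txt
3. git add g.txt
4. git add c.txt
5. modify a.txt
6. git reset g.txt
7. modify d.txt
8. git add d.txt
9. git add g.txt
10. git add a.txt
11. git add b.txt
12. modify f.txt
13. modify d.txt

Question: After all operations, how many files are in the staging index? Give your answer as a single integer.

Answer: 3

Derivation:
After op 1 (modify h.txt): modified={h.txt} staged={none}
After op 2 (modify g.txt): modified={g.txt, h.txt} staged={none}
After op 3 (git add g.txt): modified={h.txt} staged={g.txt}
After op 4 (git add c.txt): modified={h.txt} staged={g.txt}
After op 5 (modify a.txt): modified={a.txt, h.txt} staged={g.txt}
After op 6 (git reset g.txt): modified={a.txt, g.txt, h.txt} staged={none}
After op 7 (modify d.txt): modified={a.txt, d.txt, g.txt, h.txt} staged={none}
After op 8 (git add d.txt): modified={a.txt, g.txt, h.txt} staged={d.txt}
After op 9 (git add g.txt): modified={a.txt, h.txt} staged={d.txt, g.txt}
After op 10 (git add a.txt): modified={h.txt} staged={a.txt, d.txt, g.txt}
After op 11 (git add b.txt): modified={h.txt} staged={a.txt, d.txt, g.txt}
After op 12 (modify f.txt): modified={f.txt, h.txt} staged={a.txt, d.txt, g.txt}
After op 13 (modify d.txt): modified={d.txt, f.txt, h.txt} staged={a.txt, d.txt, g.txt}
Final staged set: {a.txt, d.txt, g.txt} -> count=3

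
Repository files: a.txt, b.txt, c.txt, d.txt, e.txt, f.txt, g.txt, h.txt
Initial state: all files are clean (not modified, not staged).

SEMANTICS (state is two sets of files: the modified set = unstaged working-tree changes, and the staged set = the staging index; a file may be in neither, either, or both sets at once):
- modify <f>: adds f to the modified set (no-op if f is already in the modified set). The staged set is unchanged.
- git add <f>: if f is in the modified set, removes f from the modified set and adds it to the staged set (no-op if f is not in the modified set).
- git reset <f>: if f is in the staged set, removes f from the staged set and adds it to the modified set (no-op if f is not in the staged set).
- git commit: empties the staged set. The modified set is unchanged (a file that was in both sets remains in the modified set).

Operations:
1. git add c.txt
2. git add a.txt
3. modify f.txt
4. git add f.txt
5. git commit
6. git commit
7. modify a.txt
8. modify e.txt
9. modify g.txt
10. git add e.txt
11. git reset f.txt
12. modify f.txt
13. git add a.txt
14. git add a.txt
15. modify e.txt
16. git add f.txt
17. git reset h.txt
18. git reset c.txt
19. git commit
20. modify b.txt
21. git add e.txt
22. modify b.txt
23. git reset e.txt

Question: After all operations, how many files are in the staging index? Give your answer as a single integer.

After op 1 (git add c.txt): modified={none} staged={none}
After op 2 (git add a.txt): modified={none} staged={none}
After op 3 (modify f.txt): modified={f.txt} staged={none}
After op 4 (git add f.txt): modified={none} staged={f.txt}
After op 5 (git commit): modified={none} staged={none}
After op 6 (git commit): modified={none} staged={none}
After op 7 (modify a.txt): modified={a.txt} staged={none}
After op 8 (modify e.txt): modified={a.txt, e.txt} staged={none}
After op 9 (modify g.txt): modified={a.txt, e.txt, g.txt} staged={none}
After op 10 (git add e.txt): modified={a.txt, g.txt} staged={e.txt}
After op 11 (git reset f.txt): modified={a.txt, g.txt} staged={e.txt}
After op 12 (modify f.txt): modified={a.txt, f.txt, g.txt} staged={e.txt}
After op 13 (git add a.txt): modified={f.txt, g.txt} staged={a.txt, e.txt}
After op 14 (git add a.txt): modified={f.txt, g.txt} staged={a.txt, e.txt}
After op 15 (modify e.txt): modified={e.txt, f.txt, g.txt} staged={a.txt, e.txt}
After op 16 (git add f.txt): modified={e.txt, g.txt} staged={a.txt, e.txt, f.txt}
After op 17 (git reset h.txt): modified={e.txt, g.txt} staged={a.txt, e.txt, f.txt}
After op 18 (git reset c.txt): modified={e.txt, g.txt} staged={a.txt, e.txt, f.txt}
After op 19 (git commit): modified={e.txt, g.txt} staged={none}
After op 20 (modify b.txt): modified={b.txt, e.txt, g.txt} staged={none}
After op 21 (git add e.txt): modified={b.txt, g.txt} staged={e.txt}
After op 22 (modify b.txt): modified={b.txt, g.txt} staged={e.txt}
After op 23 (git reset e.txt): modified={b.txt, e.txt, g.txt} staged={none}
Final staged set: {none} -> count=0

Answer: 0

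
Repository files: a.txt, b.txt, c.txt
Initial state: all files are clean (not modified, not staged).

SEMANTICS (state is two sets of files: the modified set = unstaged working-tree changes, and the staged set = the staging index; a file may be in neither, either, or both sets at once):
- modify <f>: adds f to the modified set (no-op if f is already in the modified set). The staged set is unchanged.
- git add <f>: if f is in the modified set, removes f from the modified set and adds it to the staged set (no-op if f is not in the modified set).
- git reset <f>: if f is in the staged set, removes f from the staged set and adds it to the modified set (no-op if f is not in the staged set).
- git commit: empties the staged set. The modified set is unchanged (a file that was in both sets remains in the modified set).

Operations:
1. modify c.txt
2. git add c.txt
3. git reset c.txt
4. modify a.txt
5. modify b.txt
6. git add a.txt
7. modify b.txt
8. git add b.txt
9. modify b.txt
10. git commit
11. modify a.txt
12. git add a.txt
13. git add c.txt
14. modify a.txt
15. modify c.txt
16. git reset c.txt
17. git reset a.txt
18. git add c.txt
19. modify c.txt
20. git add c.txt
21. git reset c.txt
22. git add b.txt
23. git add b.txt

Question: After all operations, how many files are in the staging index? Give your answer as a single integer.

Answer: 1

Derivation:
After op 1 (modify c.txt): modified={c.txt} staged={none}
After op 2 (git add c.txt): modified={none} staged={c.txt}
After op 3 (git reset c.txt): modified={c.txt} staged={none}
After op 4 (modify a.txt): modified={a.txt, c.txt} staged={none}
After op 5 (modify b.txt): modified={a.txt, b.txt, c.txt} staged={none}
After op 6 (git add a.txt): modified={b.txt, c.txt} staged={a.txt}
After op 7 (modify b.txt): modified={b.txt, c.txt} staged={a.txt}
After op 8 (git add b.txt): modified={c.txt} staged={a.txt, b.txt}
After op 9 (modify b.txt): modified={b.txt, c.txt} staged={a.txt, b.txt}
After op 10 (git commit): modified={b.txt, c.txt} staged={none}
After op 11 (modify a.txt): modified={a.txt, b.txt, c.txt} staged={none}
After op 12 (git add a.txt): modified={b.txt, c.txt} staged={a.txt}
After op 13 (git add c.txt): modified={b.txt} staged={a.txt, c.txt}
After op 14 (modify a.txt): modified={a.txt, b.txt} staged={a.txt, c.txt}
After op 15 (modify c.txt): modified={a.txt, b.txt, c.txt} staged={a.txt, c.txt}
After op 16 (git reset c.txt): modified={a.txt, b.txt, c.txt} staged={a.txt}
After op 17 (git reset a.txt): modified={a.txt, b.txt, c.txt} staged={none}
After op 18 (git add c.txt): modified={a.txt, b.txt} staged={c.txt}
After op 19 (modify c.txt): modified={a.txt, b.txt, c.txt} staged={c.txt}
After op 20 (git add c.txt): modified={a.txt, b.txt} staged={c.txt}
After op 21 (git reset c.txt): modified={a.txt, b.txt, c.txt} staged={none}
After op 22 (git add b.txt): modified={a.txt, c.txt} staged={b.txt}
After op 23 (git add b.txt): modified={a.txt, c.txt} staged={b.txt}
Final staged set: {b.txt} -> count=1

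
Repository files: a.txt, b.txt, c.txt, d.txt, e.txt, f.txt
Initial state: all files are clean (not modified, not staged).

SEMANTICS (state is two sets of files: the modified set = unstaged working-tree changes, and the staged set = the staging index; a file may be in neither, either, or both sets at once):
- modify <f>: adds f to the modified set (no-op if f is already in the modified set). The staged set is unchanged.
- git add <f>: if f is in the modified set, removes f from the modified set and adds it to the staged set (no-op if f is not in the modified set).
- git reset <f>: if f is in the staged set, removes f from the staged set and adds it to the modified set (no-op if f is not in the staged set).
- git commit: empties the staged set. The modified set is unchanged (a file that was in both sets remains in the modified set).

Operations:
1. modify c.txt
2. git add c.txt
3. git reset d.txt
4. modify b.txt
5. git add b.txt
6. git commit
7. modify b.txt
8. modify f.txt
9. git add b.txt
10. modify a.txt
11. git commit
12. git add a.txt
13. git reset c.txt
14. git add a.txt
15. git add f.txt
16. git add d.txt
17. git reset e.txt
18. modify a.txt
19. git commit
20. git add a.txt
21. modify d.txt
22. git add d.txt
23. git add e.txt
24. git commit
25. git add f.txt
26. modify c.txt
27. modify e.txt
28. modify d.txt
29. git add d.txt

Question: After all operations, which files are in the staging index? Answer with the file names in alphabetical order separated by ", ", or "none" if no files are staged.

After op 1 (modify c.txt): modified={c.txt} staged={none}
After op 2 (git add c.txt): modified={none} staged={c.txt}
After op 3 (git reset d.txt): modified={none} staged={c.txt}
After op 4 (modify b.txt): modified={b.txt} staged={c.txt}
After op 5 (git add b.txt): modified={none} staged={b.txt, c.txt}
After op 6 (git commit): modified={none} staged={none}
After op 7 (modify b.txt): modified={b.txt} staged={none}
After op 8 (modify f.txt): modified={b.txt, f.txt} staged={none}
After op 9 (git add b.txt): modified={f.txt} staged={b.txt}
After op 10 (modify a.txt): modified={a.txt, f.txt} staged={b.txt}
After op 11 (git commit): modified={a.txt, f.txt} staged={none}
After op 12 (git add a.txt): modified={f.txt} staged={a.txt}
After op 13 (git reset c.txt): modified={f.txt} staged={a.txt}
After op 14 (git add a.txt): modified={f.txt} staged={a.txt}
After op 15 (git add f.txt): modified={none} staged={a.txt, f.txt}
After op 16 (git add d.txt): modified={none} staged={a.txt, f.txt}
After op 17 (git reset e.txt): modified={none} staged={a.txt, f.txt}
After op 18 (modify a.txt): modified={a.txt} staged={a.txt, f.txt}
After op 19 (git commit): modified={a.txt} staged={none}
After op 20 (git add a.txt): modified={none} staged={a.txt}
After op 21 (modify d.txt): modified={d.txt} staged={a.txt}
After op 22 (git add d.txt): modified={none} staged={a.txt, d.txt}
After op 23 (git add e.txt): modified={none} staged={a.txt, d.txt}
After op 24 (git commit): modified={none} staged={none}
After op 25 (git add f.txt): modified={none} staged={none}
After op 26 (modify c.txt): modified={c.txt} staged={none}
After op 27 (modify e.txt): modified={c.txt, e.txt} staged={none}
After op 28 (modify d.txt): modified={c.txt, d.txt, e.txt} staged={none}
After op 29 (git add d.txt): modified={c.txt, e.txt} staged={d.txt}

Answer: d.txt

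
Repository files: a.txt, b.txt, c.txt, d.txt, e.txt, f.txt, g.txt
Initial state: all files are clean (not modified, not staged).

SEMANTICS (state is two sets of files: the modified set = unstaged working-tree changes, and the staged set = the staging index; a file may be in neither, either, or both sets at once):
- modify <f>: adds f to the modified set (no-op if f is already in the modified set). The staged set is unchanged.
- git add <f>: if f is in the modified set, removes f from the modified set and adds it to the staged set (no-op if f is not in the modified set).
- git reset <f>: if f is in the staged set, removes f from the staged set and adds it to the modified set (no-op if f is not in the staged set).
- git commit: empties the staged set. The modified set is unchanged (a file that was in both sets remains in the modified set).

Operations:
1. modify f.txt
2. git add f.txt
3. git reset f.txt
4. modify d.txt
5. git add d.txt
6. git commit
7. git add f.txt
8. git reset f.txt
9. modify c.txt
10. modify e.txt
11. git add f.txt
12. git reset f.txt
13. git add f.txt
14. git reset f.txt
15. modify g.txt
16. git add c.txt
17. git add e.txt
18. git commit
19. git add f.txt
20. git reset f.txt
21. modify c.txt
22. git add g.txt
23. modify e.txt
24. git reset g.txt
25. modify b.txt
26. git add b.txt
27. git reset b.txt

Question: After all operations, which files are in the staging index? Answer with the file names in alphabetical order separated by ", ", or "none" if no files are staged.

After op 1 (modify f.txt): modified={f.txt} staged={none}
After op 2 (git add f.txt): modified={none} staged={f.txt}
After op 3 (git reset f.txt): modified={f.txt} staged={none}
After op 4 (modify d.txt): modified={d.txt, f.txt} staged={none}
After op 5 (git add d.txt): modified={f.txt} staged={d.txt}
After op 6 (git commit): modified={f.txt} staged={none}
After op 7 (git add f.txt): modified={none} staged={f.txt}
After op 8 (git reset f.txt): modified={f.txt} staged={none}
After op 9 (modify c.txt): modified={c.txt, f.txt} staged={none}
After op 10 (modify e.txt): modified={c.txt, e.txt, f.txt} staged={none}
After op 11 (git add f.txt): modified={c.txt, e.txt} staged={f.txt}
After op 12 (git reset f.txt): modified={c.txt, e.txt, f.txt} staged={none}
After op 13 (git add f.txt): modified={c.txt, e.txt} staged={f.txt}
After op 14 (git reset f.txt): modified={c.txt, e.txt, f.txt} staged={none}
After op 15 (modify g.txt): modified={c.txt, e.txt, f.txt, g.txt} staged={none}
After op 16 (git add c.txt): modified={e.txt, f.txt, g.txt} staged={c.txt}
After op 17 (git add e.txt): modified={f.txt, g.txt} staged={c.txt, e.txt}
After op 18 (git commit): modified={f.txt, g.txt} staged={none}
After op 19 (git add f.txt): modified={g.txt} staged={f.txt}
After op 20 (git reset f.txt): modified={f.txt, g.txt} staged={none}
After op 21 (modify c.txt): modified={c.txt, f.txt, g.txt} staged={none}
After op 22 (git add g.txt): modified={c.txt, f.txt} staged={g.txt}
After op 23 (modify e.txt): modified={c.txt, e.txt, f.txt} staged={g.txt}
After op 24 (git reset g.txt): modified={c.txt, e.txt, f.txt, g.txt} staged={none}
After op 25 (modify b.txt): modified={b.txt, c.txt, e.txt, f.txt, g.txt} staged={none}
After op 26 (git add b.txt): modified={c.txt, e.txt, f.txt, g.txt} staged={b.txt}
After op 27 (git reset b.txt): modified={b.txt, c.txt, e.txt, f.txt, g.txt} staged={none}

Answer: none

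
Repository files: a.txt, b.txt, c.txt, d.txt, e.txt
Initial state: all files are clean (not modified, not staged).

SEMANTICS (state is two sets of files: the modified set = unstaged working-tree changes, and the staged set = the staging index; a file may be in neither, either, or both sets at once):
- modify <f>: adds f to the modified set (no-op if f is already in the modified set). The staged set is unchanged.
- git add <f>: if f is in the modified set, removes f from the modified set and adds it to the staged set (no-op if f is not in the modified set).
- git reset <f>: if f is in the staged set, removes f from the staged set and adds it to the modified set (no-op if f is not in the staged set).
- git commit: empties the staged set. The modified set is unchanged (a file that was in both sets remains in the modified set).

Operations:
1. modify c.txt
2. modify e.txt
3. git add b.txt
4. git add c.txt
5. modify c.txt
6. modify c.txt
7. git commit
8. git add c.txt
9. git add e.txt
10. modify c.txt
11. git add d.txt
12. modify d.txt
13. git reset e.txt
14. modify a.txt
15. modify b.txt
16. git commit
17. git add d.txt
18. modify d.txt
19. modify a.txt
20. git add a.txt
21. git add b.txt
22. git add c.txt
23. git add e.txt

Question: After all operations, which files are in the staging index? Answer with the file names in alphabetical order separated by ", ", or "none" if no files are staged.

Answer: a.txt, b.txt, c.txt, d.txt, e.txt

Derivation:
After op 1 (modify c.txt): modified={c.txt} staged={none}
After op 2 (modify e.txt): modified={c.txt, e.txt} staged={none}
After op 3 (git add b.txt): modified={c.txt, e.txt} staged={none}
After op 4 (git add c.txt): modified={e.txt} staged={c.txt}
After op 5 (modify c.txt): modified={c.txt, e.txt} staged={c.txt}
After op 6 (modify c.txt): modified={c.txt, e.txt} staged={c.txt}
After op 7 (git commit): modified={c.txt, e.txt} staged={none}
After op 8 (git add c.txt): modified={e.txt} staged={c.txt}
After op 9 (git add e.txt): modified={none} staged={c.txt, e.txt}
After op 10 (modify c.txt): modified={c.txt} staged={c.txt, e.txt}
After op 11 (git add d.txt): modified={c.txt} staged={c.txt, e.txt}
After op 12 (modify d.txt): modified={c.txt, d.txt} staged={c.txt, e.txt}
After op 13 (git reset e.txt): modified={c.txt, d.txt, e.txt} staged={c.txt}
After op 14 (modify a.txt): modified={a.txt, c.txt, d.txt, e.txt} staged={c.txt}
After op 15 (modify b.txt): modified={a.txt, b.txt, c.txt, d.txt, e.txt} staged={c.txt}
After op 16 (git commit): modified={a.txt, b.txt, c.txt, d.txt, e.txt} staged={none}
After op 17 (git add d.txt): modified={a.txt, b.txt, c.txt, e.txt} staged={d.txt}
After op 18 (modify d.txt): modified={a.txt, b.txt, c.txt, d.txt, e.txt} staged={d.txt}
After op 19 (modify a.txt): modified={a.txt, b.txt, c.txt, d.txt, e.txt} staged={d.txt}
After op 20 (git add a.txt): modified={b.txt, c.txt, d.txt, e.txt} staged={a.txt, d.txt}
After op 21 (git add b.txt): modified={c.txt, d.txt, e.txt} staged={a.txt, b.txt, d.txt}
After op 22 (git add c.txt): modified={d.txt, e.txt} staged={a.txt, b.txt, c.txt, d.txt}
After op 23 (git add e.txt): modified={d.txt} staged={a.txt, b.txt, c.txt, d.txt, e.txt}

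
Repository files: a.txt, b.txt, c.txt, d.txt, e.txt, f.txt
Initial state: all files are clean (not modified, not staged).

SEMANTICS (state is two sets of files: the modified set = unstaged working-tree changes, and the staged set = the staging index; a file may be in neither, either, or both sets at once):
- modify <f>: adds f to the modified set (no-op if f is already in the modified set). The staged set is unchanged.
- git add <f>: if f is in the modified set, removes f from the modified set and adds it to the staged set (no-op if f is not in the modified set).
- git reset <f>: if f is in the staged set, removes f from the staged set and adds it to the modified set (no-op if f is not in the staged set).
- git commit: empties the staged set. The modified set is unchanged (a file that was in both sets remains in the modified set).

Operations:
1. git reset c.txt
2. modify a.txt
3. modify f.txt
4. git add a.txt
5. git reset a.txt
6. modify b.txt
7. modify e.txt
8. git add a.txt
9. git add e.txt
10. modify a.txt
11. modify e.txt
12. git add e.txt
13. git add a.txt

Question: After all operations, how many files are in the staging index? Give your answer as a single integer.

After op 1 (git reset c.txt): modified={none} staged={none}
After op 2 (modify a.txt): modified={a.txt} staged={none}
After op 3 (modify f.txt): modified={a.txt, f.txt} staged={none}
After op 4 (git add a.txt): modified={f.txt} staged={a.txt}
After op 5 (git reset a.txt): modified={a.txt, f.txt} staged={none}
After op 6 (modify b.txt): modified={a.txt, b.txt, f.txt} staged={none}
After op 7 (modify e.txt): modified={a.txt, b.txt, e.txt, f.txt} staged={none}
After op 8 (git add a.txt): modified={b.txt, e.txt, f.txt} staged={a.txt}
After op 9 (git add e.txt): modified={b.txt, f.txt} staged={a.txt, e.txt}
After op 10 (modify a.txt): modified={a.txt, b.txt, f.txt} staged={a.txt, e.txt}
After op 11 (modify e.txt): modified={a.txt, b.txt, e.txt, f.txt} staged={a.txt, e.txt}
After op 12 (git add e.txt): modified={a.txt, b.txt, f.txt} staged={a.txt, e.txt}
After op 13 (git add a.txt): modified={b.txt, f.txt} staged={a.txt, e.txt}
Final staged set: {a.txt, e.txt} -> count=2

Answer: 2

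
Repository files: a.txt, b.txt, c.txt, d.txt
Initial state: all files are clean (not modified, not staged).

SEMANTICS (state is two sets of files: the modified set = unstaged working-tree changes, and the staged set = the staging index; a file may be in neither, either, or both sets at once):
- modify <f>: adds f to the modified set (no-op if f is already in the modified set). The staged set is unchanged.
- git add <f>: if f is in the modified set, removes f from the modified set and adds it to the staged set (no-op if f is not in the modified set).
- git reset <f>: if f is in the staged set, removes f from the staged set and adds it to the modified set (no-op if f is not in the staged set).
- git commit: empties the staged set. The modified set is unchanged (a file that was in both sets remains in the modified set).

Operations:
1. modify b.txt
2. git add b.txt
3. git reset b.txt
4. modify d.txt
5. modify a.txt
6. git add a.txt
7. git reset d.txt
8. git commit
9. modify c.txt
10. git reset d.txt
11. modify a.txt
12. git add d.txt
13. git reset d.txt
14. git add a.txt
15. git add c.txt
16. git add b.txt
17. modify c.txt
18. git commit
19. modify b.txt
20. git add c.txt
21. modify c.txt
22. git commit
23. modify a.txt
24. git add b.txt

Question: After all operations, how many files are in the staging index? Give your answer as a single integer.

After op 1 (modify b.txt): modified={b.txt} staged={none}
After op 2 (git add b.txt): modified={none} staged={b.txt}
After op 3 (git reset b.txt): modified={b.txt} staged={none}
After op 4 (modify d.txt): modified={b.txt, d.txt} staged={none}
After op 5 (modify a.txt): modified={a.txt, b.txt, d.txt} staged={none}
After op 6 (git add a.txt): modified={b.txt, d.txt} staged={a.txt}
After op 7 (git reset d.txt): modified={b.txt, d.txt} staged={a.txt}
After op 8 (git commit): modified={b.txt, d.txt} staged={none}
After op 9 (modify c.txt): modified={b.txt, c.txt, d.txt} staged={none}
After op 10 (git reset d.txt): modified={b.txt, c.txt, d.txt} staged={none}
After op 11 (modify a.txt): modified={a.txt, b.txt, c.txt, d.txt} staged={none}
After op 12 (git add d.txt): modified={a.txt, b.txt, c.txt} staged={d.txt}
After op 13 (git reset d.txt): modified={a.txt, b.txt, c.txt, d.txt} staged={none}
After op 14 (git add a.txt): modified={b.txt, c.txt, d.txt} staged={a.txt}
After op 15 (git add c.txt): modified={b.txt, d.txt} staged={a.txt, c.txt}
After op 16 (git add b.txt): modified={d.txt} staged={a.txt, b.txt, c.txt}
After op 17 (modify c.txt): modified={c.txt, d.txt} staged={a.txt, b.txt, c.txt}
After op 18 (git commit): modified={c.txt, d.txt} staged={none}
After op 19 (modify b.txt): modified={b.txt, c.txt, d.txt} staged={none}
After op 20 (git add c.txt): modified={b.txt, d.txt} staged={c.txt}
After op 21 (modify c.txt): modified={b.txt, c.txt, d.txt} staged={c.txt}
After op 22 (git commit): modified={b.txt, c.txt, d.txt} staged={none}
After op 23 (modify a.txt): modified={a.txt, b.txt, c.txt, d.txt} staged={none}
After op 24 (git add b.txt): modified={a.txt, c.txt, d.txt} staged={b.txt}
Final staged set: {b.txt} -> count=1

Answer: 1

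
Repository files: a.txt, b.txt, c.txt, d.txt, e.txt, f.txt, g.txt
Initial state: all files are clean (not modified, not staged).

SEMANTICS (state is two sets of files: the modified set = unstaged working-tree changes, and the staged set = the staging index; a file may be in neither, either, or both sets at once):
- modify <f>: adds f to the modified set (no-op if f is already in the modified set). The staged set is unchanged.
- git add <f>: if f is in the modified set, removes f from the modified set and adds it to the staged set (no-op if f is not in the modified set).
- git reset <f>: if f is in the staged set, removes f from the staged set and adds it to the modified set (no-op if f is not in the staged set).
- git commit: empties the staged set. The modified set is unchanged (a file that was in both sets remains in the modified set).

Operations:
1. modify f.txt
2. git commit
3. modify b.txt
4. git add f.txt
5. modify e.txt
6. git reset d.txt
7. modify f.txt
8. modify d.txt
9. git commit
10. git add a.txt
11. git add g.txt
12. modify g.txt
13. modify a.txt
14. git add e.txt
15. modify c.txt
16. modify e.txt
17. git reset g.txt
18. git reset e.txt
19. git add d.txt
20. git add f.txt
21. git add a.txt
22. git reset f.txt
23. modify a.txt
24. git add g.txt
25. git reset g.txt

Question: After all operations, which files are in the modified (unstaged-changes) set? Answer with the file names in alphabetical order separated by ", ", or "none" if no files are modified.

After op 1 (modify f.txt): modified={f.txt} staged={none}
After op 2 (git commit): modified={f.txt} staged={none}
After op 3 (modify b.txt): modified={b.txt, f.txt} staged={none}
After op 4 (git add f.txt): modified={b.txt} staged={f.txt}
After op 5 (modify e.txt): modified={b.txt, e.txt} staged={f.txt}
After op 6 (git reset d.txt): modified={b.txt, e.txt} staged={f.txt}
After op 7 (modify f.txt): modified={b.txt, e.txt, f.txt} staged={f.txt}
After op 8 (modify d.txt): modified={b.txt, d.txt, e.txt, f.txt} staged={f.txt}
After op 9 (git commit): modified={b.txt, d.txt, e.txt, f.txt} staged={none}
After op 10 (git add a.txt): modified={b.txt, d.txt, e.txt, f.txt} staged={none}
After op 11 (git add g.txt): modified={b.txt, d.txt, e.txt, f.txt} staged={none}
After op 12 (modify g.txt): modified={b.txt, d.txt, e.txt, f.txt, g.txt} staged={none}
After op 13 (modify a.txt): modified={a.txt, b.txt, d.txt, e.txt, f.txt, g.txt} staged={none}
After op 14 (git add e.txt): modified={a.txt, b.txt, d.txt, f.txt, g.txt} staged={e.txt}
After op 15 (modify c.txt): modified={a.txt, b.txt, c.txt, d.txt, f.txt, g.txt} staged={e.txt}
After op 16 (modify e.txt): modified={a.txt, b.txt, c.txt, d.txt, e.txt, f.txt, g.txt} staged={e.txt}
After op 17 (git reset g.txt): modified={a.txt, b.txt, c.txt, d.txt, e.txt, f.txt, g.txt} staged={e.txt}
After op 18 (git reset e.txt): modified={a.txt, b.txt, c.txt, d.txt, e.txt, f.txt, g.txt} staged={none}
After op 19 (git add d.txt): modified={a.txt, b.txt, c.txt, e.txt, f.txt, g.txt} staged={d.txt}
After op 20 (git add f.txt): modified={a.txt, b.txt, c.txt, e.txt, g.txt} staged={d.txt, f.txt}
After op 21 (git add a.txt): modified={b.txt, c.txt, e.txt, g.txt} staged={a.txt, d.txt, f.txt}
After op 22 (git reset f.txt): modified={b.txt, c.txt, e.txt, f.txt, g.txt} staged={a.txt, d.txt}
After op 23 (modify a.txt): modified={a.txt, b.txt, c.txt, e.txt, f.txt, g.txt} staged={a.txt, d.txt}
After op 24 (git add g.txt): modified={a.txt, b.txt, c.txt, e.txt, f.txt} staged={a.txt, d.txt, g.txt}
After op 25 (git reset g.txt): modified={a.txt, b.txt, c.txt, e.txt, f.txt, g.txt} staged={a.txt, d.txt}

Answer: a.txt, b.txt, c.txt, e.txt, f.txt, g.txt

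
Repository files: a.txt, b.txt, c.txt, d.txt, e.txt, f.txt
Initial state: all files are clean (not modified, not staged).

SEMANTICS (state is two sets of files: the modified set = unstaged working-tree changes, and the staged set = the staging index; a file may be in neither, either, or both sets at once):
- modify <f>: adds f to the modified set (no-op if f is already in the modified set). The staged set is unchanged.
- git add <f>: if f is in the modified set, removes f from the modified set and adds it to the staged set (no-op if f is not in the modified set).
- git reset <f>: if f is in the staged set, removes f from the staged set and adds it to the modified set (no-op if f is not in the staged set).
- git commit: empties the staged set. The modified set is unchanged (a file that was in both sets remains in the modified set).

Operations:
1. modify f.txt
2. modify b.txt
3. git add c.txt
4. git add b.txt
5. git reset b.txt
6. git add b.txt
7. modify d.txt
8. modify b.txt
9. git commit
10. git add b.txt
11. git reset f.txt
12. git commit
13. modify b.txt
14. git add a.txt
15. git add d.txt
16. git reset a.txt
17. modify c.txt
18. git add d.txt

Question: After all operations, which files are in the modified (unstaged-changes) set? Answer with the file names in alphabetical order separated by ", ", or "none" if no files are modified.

Answer: b.txt, c.txt, f.txt

Derivation:
After op 1 (modify f.txt): modified={f.txt} staged={none}
After op 2 (modify b.txt): modified={b.txt, f.txt} staged={none}
After op 3 (git add c.txt): modified={b.txt, f.txt} staged={none}
After op 4 (git add b.txt): modified={f.txt} staged={b.txt}
After op 5 (git reset b.txt): modified={b.txt, f.txt} staged={none}
After op 6 (git add b.txt): modified={f.txt} staged={b.txt}
After op 7 (modify d.txt): modified={d.txt, f.txt} staged={b.txt}
After op 8 (modify b.txt): modified={b.txt, d.txt, f.txt} staged={b.txt}
After op 9 (git commit): modified={b.txt, d.txt, f.txt} staged={none}
After op 10 (git add b.txt): modified={d.txt, f.txt} staged={b.txt}
After op 11 (git reset f.txt): modified={d.txt, f.txt} staged={b.txt}
After op 12 (git commit): modified={d.txt, f.txt} staged={none}
After op 13 (modify b.txt): modified={b.txt, d.txt, f.txt} staged={none}
After op 14 (git add a.txt): modified={b.txt, d.txt, f.txt} staged={none}
After op 15 (git add d.txt): modified={b.txt, f.txt} staged={d.txt}
After op 16 (git reset a.txt): modified={b.txt, f.txt} staged={d.txt}
After op 17 (modify c.txt): modified={b.txt, c.txt, f.txt} staged={d.txt}
After op 18 (git add d.txt): modified={b.txt, c.txt, f.txt} staged={d.txt}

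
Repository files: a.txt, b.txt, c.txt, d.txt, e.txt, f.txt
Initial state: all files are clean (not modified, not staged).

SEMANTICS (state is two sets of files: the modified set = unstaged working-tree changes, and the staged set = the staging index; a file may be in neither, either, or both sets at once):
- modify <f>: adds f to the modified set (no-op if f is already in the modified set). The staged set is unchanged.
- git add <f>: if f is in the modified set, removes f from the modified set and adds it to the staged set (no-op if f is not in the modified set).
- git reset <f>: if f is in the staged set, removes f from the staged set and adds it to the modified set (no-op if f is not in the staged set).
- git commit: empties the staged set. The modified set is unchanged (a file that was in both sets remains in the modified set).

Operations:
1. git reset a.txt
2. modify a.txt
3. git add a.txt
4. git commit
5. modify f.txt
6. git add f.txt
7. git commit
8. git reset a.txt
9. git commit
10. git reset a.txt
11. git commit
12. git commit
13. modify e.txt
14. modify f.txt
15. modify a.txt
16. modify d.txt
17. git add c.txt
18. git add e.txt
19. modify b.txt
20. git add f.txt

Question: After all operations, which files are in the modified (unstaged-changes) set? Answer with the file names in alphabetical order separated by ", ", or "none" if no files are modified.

Answer: a.txt, b.txt, d.txt

Derivation:
After op 1 (git reset a.txt): modified={none} staged={none}
After op 2 (modify a.txt): modified={a.txt} staged={none}
After op 3 (git add a.txt): modified={none} staged={a.txt}
After op 4 (git commit): modified={none} staged={none}
After op 5 (modify f.txt): modified={f.txt} staged={none}
After op 6 (git add f.txt): modified={none} staged={f.txt}
After op 7 (git commit): modified={none} staged={none}
After op 8 (git reset a.txt): modified={none} staged={none}
After op 9 (git commit): modified={none} staged={none}
After op 10 (git reset a.txt): modified={none} staged={none}
After op 11 (git commit): modified={none} staged={none}
After op 12 (git commit): modified={none} staged={none}
After op 13 (modify e.txt): modified={e.txt} staged={none}
After op 14 (modify f.txt): modified={e.txt, f.txt} staged={none}
After op 15 (modify a.txt): modified={a.txt, e.txt, f.txt} staged={none}
After op 16 (modify d.txt): modified={a.txt, d.txt, e.txt, f.txt} staged={none}
After op 17 (git add c.txt): modified={a.txt, d.txt, e.txt, f.txt} staged={none}
After op 18 (git add e.txt): modified={a.txt, d.txt, f.txt} staged={e.txt}
After op 19 (modify b.txt): modified={a.txt, b.txt, d.txt, f.txt} staged={e.txt}
After op 20 (git add f.txt): modified={a.txt, b.txt, d.txt} staged={e.txt, f.txt}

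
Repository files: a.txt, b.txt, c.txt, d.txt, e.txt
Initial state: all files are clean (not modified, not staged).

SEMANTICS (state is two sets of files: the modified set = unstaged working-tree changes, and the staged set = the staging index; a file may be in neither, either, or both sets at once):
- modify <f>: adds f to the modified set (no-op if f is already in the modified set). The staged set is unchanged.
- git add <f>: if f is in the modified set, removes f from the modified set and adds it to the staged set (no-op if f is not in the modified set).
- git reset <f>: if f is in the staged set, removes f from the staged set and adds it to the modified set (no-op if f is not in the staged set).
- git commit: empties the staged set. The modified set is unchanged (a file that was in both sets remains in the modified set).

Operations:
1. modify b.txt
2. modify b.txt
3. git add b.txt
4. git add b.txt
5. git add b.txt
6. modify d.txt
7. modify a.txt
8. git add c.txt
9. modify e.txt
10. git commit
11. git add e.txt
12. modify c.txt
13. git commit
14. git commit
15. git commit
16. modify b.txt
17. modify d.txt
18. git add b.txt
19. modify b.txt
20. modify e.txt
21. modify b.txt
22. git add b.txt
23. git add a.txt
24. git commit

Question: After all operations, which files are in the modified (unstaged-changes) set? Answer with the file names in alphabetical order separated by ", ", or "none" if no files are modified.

After op 1 (modify b.txt): modified={b.txt} staged={none}
After op 2 (modify b.txt): modified={b.txt} staged={none}
After op 3 (git add b.txt): modified={none} staged={b.txt}
After op 4 (git add b.txt): modified={none} staged={b.txt}
After op 5 (git add b.txt): modified={none} staged={b.txt}
After op 6 (modify d.txt): modified={d.txt} staged={b.txt}
After op 7 (modify a.txt): modified={a.txt, d.txt} staged={b.txt}
After op 8 (git add c.txt): modified={a.txt, d.txt} staged={b.txt}
After op 9 (modify e.txt): modified={a.txt, d.txt, e.txt} staged={b.txt}
After op 10 (git commit): modified={a.txt, d.txt, e.txt} staged={none}
After op 11 (git add e.txt): modified={a.txt, d.txt} staged={e.txt}
After op 12 (modify c.txt): modified={a.txt, c.txt, d.txt} staged={e.txt}
After op 13 (git commit): modified={a.txt, c.txt, d.txt} staged={none}
After op 14 (git commit): modified={a.txt, c.txt, d.txt} staged={none}
After op 15 (git commit): modified={a.txt, c.txt, d.txt} staged={none}
After op 16 (modify b.txt): modified={a.txt, b.txt, c.txt, d.txt} staged={none}
After op 17 (modify d.txt): modified={a.txt, b.txt, c.txt, d.txt} staged={none}
After op 18 (git add b.txt): modified={a.txt, c.txt, d.txt} staged={b.txt}
After op 19 (modify b.txt): modified={a.txt, b.txt, c.txt, d.txt} staged={b.txt}
After op 20 (modify e.txt): modified={a.txt, b.txt, c.txt, d.txt, e.txt} staged={b.txt}
After op 21 (modify b.txt): modified={a.txt, b.txt, c.txt, d.txt, e.txt} staged={b.txt}
After op 22 (git add b.txt): modified={a.txt, c.txt, d.txt, e.txt} staged={b.txt}
After op 23 (git add a.txt): modified={c.txt, d.txt, e.txt} staged={a.txt, b.txt}
After op 24 (git commit): modified={c.txt, d.txt, e.txt} staged={none}

Answer: c.txt, d.txt, e.txt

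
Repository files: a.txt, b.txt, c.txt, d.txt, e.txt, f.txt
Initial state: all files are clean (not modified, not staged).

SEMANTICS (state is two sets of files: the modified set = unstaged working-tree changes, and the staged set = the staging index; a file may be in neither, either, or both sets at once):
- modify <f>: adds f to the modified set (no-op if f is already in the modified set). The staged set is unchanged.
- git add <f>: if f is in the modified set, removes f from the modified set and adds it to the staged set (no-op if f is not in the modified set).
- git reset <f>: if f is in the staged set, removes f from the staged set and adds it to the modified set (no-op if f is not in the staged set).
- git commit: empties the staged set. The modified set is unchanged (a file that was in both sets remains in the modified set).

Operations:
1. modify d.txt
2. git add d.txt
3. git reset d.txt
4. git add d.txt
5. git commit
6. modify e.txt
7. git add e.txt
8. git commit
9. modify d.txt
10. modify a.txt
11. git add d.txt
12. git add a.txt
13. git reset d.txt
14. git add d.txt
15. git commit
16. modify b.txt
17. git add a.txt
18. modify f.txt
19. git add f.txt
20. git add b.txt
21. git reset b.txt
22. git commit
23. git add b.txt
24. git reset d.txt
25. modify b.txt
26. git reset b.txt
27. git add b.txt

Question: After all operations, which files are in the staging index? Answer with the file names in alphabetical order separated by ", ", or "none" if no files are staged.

Answer: b.txt

Derivation:
After op 1 (modify d.txt): modified={d.txt} staged={none}
After op 2 (git add d.txt): modified={none} staged={d.txt}
After op 3 (git reset d.txt): modified={d.txt} staged={none}
After op 4 (git add d.txt): modified={none} staged={d.txt}
After op 5 (git commit): modified={none} staged={none}
After op 6 (modify e.txt): modified={e.txt} staged={none}
After op 7 (git add e.txt): modified={none} staged={e.txt}
After op 8 (git commit): modified={none} staged={none}
After op 9 (modify d.txt): modified={d.txt} staged={none}
After op 10 (modify a.txt): modified={a.txt, d.txt} staged={none}
After op 11 (git add d.txt): modified={a.txt} staged={d.txt}
After op 12 (git add a.txt): modified={none} staged={a.txt, d.txt}
After op 13 (git reset d.txt): modified={d.txt} staged={a.txt}
After op 14 (git add d.txt): modified={none} staged={a.txt, d.txt}
After op 15 (git commit): modified={none} staged={none}
After op 16 (modify b.txt): modified={b.txt} staged={none}
After op 17 (git add a.txt): modified={b.txt} staged={none}
After op 18 (modify f.txt): modified={b.txt, f.txt} staged={none}
After op 19 (git add f.txt): modified={b.txt} staged={f.txt}
After op 20 (git add b.txt): modified={none} staged={b.txt, f.txt}
After op 21 (git reset b.txt): modified={b.txt} staged={f.txt}
After op 22 (git commit): modified={b.txt} staged={none}
After op 23 (git add b.txt): modified={none} staged={b.txt}
After op 24 (git reset d.txt): modified={none} staged={b.txt}
After op 25 (modify b.txt): modified={b.txt} staged={b.txt}
After op 26 (git reset b.txt): modified={b.txt} staged={none}
After op 27 (git add b.txt): modified={none} staged={b.txt}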